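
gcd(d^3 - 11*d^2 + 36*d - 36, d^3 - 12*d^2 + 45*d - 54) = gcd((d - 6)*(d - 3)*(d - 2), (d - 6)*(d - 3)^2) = d^2 - 9*d + 18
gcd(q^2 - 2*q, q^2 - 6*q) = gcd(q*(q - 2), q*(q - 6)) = q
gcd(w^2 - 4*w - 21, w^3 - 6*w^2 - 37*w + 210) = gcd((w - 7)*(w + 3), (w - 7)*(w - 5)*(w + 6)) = w - 7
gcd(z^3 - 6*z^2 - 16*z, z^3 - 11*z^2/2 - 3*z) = z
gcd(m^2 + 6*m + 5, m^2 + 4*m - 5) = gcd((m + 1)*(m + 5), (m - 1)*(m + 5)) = m + 5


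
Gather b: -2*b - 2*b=-4*b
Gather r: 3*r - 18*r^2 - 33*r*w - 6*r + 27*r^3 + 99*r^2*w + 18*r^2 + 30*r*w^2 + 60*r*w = 27*r^3 + 99*r^2*w + r*(30*w^2 + 27*w - 3)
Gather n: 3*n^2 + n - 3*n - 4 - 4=3*n^2 - 2*n - 8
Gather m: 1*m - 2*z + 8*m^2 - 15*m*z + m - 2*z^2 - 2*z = 8*m^2 + m*(2 - 15*z) - 2*z^2 - 4*z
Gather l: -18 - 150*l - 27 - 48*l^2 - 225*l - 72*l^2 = -120*l^2 - 375*l - 45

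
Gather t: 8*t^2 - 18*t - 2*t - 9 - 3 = 8*t^2 - 20*t - 12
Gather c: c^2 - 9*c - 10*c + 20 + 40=c^2 - 19*c + 60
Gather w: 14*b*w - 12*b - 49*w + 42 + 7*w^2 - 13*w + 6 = -12*b + 7*w^2 + w*(14*b - 62) + 48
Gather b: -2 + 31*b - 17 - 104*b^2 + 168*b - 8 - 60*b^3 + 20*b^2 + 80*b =-60*b^3 - 84*b^2 + 279*b - 27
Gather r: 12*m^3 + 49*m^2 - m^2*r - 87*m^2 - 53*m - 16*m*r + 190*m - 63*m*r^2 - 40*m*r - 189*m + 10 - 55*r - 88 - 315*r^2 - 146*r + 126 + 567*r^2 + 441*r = 12*m^3 - 38*m^2 - 52*m + r^2*(252 - 63*m) + r*(-m^2 - 56*m + 240) + 48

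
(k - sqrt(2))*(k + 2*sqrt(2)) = k^2 + sqrt(2)*k - 4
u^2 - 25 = (u - 5)*(u + 5)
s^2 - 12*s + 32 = (s - 8)*(s - 4)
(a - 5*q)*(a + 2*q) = a^2 - 3*a*q - 10*q^2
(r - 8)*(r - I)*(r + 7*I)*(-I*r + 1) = -I*r^4 + 7*r^3 + 8*I*r^3 - 56*r^2 - I*r^2 + 7*r + 8*I*r - 56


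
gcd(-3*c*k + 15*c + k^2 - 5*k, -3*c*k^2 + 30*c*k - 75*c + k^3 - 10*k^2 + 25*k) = 3*c*k - 15*c - k^2 + 5*k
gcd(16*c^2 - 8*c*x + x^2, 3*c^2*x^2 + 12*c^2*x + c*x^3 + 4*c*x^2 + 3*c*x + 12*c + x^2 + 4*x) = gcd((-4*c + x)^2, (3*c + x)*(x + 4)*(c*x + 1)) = 1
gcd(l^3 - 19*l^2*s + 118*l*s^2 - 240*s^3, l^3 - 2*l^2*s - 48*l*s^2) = -l + 8*s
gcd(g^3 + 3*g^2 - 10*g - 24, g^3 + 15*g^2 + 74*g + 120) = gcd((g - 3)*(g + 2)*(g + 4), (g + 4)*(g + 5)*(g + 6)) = g + 4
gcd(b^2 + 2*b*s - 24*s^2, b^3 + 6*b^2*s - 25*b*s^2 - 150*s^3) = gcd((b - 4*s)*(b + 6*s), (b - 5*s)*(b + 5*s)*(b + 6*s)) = b + 6*s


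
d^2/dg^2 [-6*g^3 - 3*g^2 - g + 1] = -36*g - 6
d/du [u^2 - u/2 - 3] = 2*u - 1/2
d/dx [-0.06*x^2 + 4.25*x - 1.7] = 4.25 - 0.12*x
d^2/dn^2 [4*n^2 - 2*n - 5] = 8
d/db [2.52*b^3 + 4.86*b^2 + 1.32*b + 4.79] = 7.56*b^2 + 9.72*b + 1.32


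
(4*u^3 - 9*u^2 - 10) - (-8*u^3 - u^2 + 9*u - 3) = 12*u^3 - 8*u^2 - 9*u - 7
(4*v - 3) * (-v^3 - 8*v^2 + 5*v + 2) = -4*v^4 - 29*v^3 + 44*v^2 - 7*v - 6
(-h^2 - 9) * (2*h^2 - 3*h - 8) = -2*h^4 + 3*h^3 - 10*h^2 + 27*h + 72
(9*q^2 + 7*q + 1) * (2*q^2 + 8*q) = 18*q^4 + 86*q^3 + 58*q^2 + 8*q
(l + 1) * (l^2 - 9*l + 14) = l^3 - 8*l^2 + 5*l + 14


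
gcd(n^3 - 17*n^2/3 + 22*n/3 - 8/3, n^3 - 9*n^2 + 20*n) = n - 4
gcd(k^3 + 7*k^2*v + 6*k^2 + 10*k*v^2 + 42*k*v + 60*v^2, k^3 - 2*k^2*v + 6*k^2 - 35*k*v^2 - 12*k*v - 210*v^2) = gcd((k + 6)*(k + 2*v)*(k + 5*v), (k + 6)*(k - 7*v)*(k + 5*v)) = k^2 + 5*k*v + 6*k + 30*v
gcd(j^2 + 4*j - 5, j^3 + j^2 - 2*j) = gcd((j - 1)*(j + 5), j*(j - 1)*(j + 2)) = j - 1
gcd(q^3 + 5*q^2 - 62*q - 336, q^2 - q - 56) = q^2 - q - 56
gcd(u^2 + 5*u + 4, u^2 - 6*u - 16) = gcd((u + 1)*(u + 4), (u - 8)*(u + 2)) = 1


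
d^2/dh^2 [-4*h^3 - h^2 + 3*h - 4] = -24*h - 2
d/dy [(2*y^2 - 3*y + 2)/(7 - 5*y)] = (-10*y^2 + 28*y - 11)/(25*y^2 - 70*y + 49)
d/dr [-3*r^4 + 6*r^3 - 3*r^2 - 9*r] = -12*r^3 + 18*r^2 - 6*r - 9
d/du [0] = 0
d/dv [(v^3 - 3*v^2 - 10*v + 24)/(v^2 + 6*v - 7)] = (v^4 + 12*v^3 - 29*v^2 - 6*v - 74)/(v^4 + 12*v^3 + 22*v^2 - 84*v + 49)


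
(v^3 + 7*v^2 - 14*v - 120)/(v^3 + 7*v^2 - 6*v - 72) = (v^2 + v - 20)/(v^2 + v - 12)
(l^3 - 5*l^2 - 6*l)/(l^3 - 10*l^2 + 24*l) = (l + 1)/(l - 4)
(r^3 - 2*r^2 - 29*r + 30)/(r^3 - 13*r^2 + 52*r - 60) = (r^2 + 4*r - 5)/(r^2 - 7*r + 10)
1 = 1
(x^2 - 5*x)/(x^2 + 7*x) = (x - 5)/(x + 7)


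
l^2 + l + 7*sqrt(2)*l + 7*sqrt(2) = (l + 1)*(l + 7*sqrt(2))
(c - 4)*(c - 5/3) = c^2 - 17*c/3 + 20/3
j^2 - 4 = (j - 2)*(j + 2)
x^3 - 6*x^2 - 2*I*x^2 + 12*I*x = x*(x - 6)*(x - 2*I)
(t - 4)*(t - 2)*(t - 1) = t^3 - 7*t^2 + 14*t - 8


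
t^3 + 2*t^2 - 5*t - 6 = (t - 2)*(t + 1)*(t + 3)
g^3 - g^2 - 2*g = g*(g - 2)*(g + 1)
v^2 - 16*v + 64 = (v - 8)^2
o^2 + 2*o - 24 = (o - 4)*(o + 6)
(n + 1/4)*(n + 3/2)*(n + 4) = n^3 + 23*n^2/4 + 59*n/8 + 3/2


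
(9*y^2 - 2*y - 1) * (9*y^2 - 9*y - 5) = 81*y^4 - 99*y^3 - 36*y^2 + 19*y + 5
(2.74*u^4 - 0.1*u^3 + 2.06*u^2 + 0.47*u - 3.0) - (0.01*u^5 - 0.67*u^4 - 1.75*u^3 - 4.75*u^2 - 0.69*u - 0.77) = -0.01*u^5 + 3.41*u^4 + 1.65*u^3 + 6.81*u^2 + 1.16*u - 2.23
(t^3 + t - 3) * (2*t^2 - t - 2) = 2*t^5 - t^4 - 7*t^2 + t + 6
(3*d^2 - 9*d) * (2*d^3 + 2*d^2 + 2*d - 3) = 6*d^5 - 12*d^4 - 12*d^3 - 27*d^2 + 27*d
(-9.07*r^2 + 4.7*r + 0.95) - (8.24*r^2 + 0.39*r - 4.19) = -17.31*r^2 + 4.31*r + 5.14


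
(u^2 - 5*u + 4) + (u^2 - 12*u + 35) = 2*u^2 - 17*u + 39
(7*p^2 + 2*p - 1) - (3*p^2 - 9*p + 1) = 4*p^2 + 11*p - 2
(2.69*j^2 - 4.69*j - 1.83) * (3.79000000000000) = 10.1951*j^2 - 17.7751*j - 6.9357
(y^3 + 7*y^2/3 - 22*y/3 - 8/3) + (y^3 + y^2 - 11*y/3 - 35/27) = 2*y^3 + 10*y^2/3 - 11*y - 107/27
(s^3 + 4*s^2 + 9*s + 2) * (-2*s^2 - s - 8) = -2*s^5 - 9*s^4 - 30*s^3 - 45*s^2 - 74*s - 16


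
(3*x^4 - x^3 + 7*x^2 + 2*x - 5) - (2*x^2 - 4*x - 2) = 3*x^4 - x^3 + 5*x^2 + 6*x - 3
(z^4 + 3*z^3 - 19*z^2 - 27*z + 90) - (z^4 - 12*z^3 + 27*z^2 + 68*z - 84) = 15*z^3 - 46*z^2 - 95*z + 174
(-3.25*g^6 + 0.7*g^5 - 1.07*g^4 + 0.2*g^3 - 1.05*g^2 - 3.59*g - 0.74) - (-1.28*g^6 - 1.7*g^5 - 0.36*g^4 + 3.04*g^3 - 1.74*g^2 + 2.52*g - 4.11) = -1.97*g^6 + 2.4*g^5 - 0.71*g^4 - 2.84*g^3 + 0.69*g^2 - 6.11*g + 3.37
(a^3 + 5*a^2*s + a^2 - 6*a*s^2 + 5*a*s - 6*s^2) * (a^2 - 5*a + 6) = a^5 + 5*a^4*s - 4*a^4 - 6*a^3*s^2 - 20*a^3*s + a^3 + 24*a^2*s^2 + 5*a^2*s + 6*a^2 - 6*a*s^2 + 30*a*s - 36*s^2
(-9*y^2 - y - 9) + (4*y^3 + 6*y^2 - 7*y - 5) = 4*y^3 - 3*y^2 - 8*y - 14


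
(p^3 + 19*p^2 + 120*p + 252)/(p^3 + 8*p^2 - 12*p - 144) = (p + 7)/(p - 4)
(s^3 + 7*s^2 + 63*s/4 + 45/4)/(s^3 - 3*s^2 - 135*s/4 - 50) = (2*s^2 + 9*s + 9)/(2*s^2 - 11*s - 40)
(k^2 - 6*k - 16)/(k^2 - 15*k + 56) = (k + 2)/(k - 7)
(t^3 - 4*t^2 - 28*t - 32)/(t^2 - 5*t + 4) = (t^3 - 4*t^2 - 28*t - 32)/(t^2 - 5*t + 4)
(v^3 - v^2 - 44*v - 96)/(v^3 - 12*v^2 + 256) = (v + 3)/(v - 8)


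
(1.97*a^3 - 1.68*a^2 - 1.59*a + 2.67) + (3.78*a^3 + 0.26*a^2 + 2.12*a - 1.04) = 5.75*a^3 - 1.42*a^2 + 0.53*a + 1.63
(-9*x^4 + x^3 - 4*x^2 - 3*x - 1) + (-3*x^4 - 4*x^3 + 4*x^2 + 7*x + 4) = -12*x^4 - 3*x^3 + 4*x + 3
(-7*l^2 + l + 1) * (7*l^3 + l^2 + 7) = -49*l^5 + 8*l^3 - 48*l^2 + 7*l + 7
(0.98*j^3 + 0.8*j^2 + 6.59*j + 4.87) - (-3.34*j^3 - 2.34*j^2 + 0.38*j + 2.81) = 4.32*j^3 + 3.14*j^2 + 6.21*j + 2.06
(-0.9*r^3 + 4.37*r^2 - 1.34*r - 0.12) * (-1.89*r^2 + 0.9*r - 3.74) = 1.701*r^5 - 9.0693*r^4 + 9.8316*r^3 - 17.323*r^2 + 4.9036*r + 0.4488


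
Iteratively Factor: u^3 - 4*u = (u - 2)*(u^2 + 2*u) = (u - 2)*(u + 2)*(u)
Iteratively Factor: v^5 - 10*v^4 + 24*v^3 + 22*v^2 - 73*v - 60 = (v - 5)*(v^4 - 5*v^3 - v^2 + 17*v + 12) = (v - 5)*(v - 3)*(v^3 - 2*v^2 - 7*v - 4) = (v - 5)*(v - 4)*(v - 3)*(v^2 + 2*v + 1) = (v - 5)*(v - 4)*(v - 3)*(v + 1)*(v + 1)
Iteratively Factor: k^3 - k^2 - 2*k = (k - 2)*(k^2 + k) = k*(k - 2)*(k + 1)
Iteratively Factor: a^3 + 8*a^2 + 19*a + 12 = (a + 3)*(a^2 + 5*a + 4) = (a + 1)*(a + 3)*(a + 4)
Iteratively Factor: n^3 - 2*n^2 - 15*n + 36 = (n - 3)*(n^2 + n - 12) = (n - 3)^2*(n + 4)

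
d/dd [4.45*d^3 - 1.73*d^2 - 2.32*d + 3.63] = 13.35*d^2 - 3.46*d - 2.32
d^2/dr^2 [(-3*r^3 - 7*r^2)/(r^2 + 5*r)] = -80/(r^3 + 15*r^2 + 75*r + 125)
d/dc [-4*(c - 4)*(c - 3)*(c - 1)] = -12*c^2 + 64*c - 76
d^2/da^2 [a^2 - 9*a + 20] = 2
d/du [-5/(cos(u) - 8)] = -5*sin(u)/(cos(u) - 8)^2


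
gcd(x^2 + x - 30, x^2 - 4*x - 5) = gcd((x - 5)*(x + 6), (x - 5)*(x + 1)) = x - 5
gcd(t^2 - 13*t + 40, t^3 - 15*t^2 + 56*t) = t - 8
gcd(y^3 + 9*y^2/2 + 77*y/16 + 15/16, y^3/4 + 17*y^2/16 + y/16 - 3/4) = 1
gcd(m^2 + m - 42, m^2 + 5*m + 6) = 1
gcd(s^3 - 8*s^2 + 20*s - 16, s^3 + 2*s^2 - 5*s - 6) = s - 2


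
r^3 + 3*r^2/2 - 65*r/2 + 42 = (r - 4)*(r - 3/2)*(r + 7)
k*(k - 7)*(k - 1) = k^3 - 8*k^2 + 7*k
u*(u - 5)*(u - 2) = u^3 - 7*u^2 + 10*u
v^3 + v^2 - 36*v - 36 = (v - 6)*(v + 1)*(v + 6)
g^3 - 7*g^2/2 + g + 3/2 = (g - 3)*(g - 1)*(g + 1/2)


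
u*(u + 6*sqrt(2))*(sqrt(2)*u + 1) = sqrt(2)*u^3 + 13*u^2 + 6*sqrt(2)*u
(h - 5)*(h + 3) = h^2 - 2*h - 15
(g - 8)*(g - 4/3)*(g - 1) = g^3 - 31*g^2/3 + 20*g - 32/3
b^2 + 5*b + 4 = (b + 1)*(b + 4)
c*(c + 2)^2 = c^3 + 4*c^2 + 4*c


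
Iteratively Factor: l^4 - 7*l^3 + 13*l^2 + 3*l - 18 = (l - 3)*(l^3 - 4*l^2 + l + 6) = (l - 3)^2*(l^2 - l - 2) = (l - 3)^2*(l - 2)*(l + 1)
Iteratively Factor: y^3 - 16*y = (y - 4)*(y^2 + 4*y) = (y - 4)*(y + 4)*(y)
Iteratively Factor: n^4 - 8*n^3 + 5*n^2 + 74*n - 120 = (n + 3)*(n^3 - 11*n^2 + 38*n - 40) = (n - 5)*(n + 3)*(n^2 - 6*n + 8) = (n - 5)*(n - 2)*(n + 3)*(n - 4)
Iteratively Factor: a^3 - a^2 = (a)*(a^2 - a) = a^2*(a - 1)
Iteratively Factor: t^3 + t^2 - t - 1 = (t - 1)*(t^2 + 2*t + 1) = (t - 1)*(t + 1)*(t + 1)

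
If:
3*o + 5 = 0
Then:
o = -5/3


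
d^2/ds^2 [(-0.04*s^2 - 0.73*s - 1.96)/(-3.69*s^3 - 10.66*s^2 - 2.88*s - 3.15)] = (1.089288*s^6 + 59.6385180000001*s^5 + 489.989196*s^4 + 1374.985184*s^3 + 1351.449708*s^2 + 77.2730280000001*s - 111.566952)/(50.243409*s^9 + 435.442878*s^8 + 1375.589196*s^7 + 2019.743353*s^6 + 1817.069652*s^5 + 1539.965412*s^4 + 713.975067*s^3 + 395.70363*s^2 + 85.7304*s + 31.255875)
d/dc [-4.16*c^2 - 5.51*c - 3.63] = -8.32*c - 5.51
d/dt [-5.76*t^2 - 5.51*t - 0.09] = -11.52*t - 5.51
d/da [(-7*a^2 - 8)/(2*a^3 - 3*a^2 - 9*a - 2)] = (14*a^4 + 111*a^2 - 20*a - 72)/(4*a^6 - 12*a^5 - 27*a^4 + 46*a^3 + 93*a^2 + 36*a + 4)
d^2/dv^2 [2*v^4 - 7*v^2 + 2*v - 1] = 24*v^2 - 14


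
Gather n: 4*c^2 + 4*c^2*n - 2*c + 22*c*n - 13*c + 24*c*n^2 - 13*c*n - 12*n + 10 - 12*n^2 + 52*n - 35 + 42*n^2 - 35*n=4*c^2 - 15*c + n^2*(24*c + 30) + n*(4*c^2 + 9*c + 5) - 25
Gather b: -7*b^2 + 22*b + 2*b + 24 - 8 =-7*b^2 + 24*b + 16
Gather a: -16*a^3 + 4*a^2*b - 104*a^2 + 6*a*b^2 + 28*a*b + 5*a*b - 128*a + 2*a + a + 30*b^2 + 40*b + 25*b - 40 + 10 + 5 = -16*a^3 + a^2*(4*b - 104) + a*(6*b^2 + 33*b - 125) + 30*b^2 + 65*b - 25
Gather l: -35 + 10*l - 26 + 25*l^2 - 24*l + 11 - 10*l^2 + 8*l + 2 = 15*l^2 - 6*l - 48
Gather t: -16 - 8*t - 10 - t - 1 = -9*t - 27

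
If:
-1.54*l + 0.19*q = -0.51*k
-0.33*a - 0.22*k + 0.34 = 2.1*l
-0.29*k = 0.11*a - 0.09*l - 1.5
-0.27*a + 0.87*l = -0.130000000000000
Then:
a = -0.52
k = 5.27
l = -0.31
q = -16.66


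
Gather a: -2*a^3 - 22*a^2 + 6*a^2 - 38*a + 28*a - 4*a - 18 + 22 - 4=-2*a^3 - 16*a^2 - 14*a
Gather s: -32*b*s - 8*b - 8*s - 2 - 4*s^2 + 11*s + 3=-8*b - 4*s^2 + s*(3 - 32*b) + 1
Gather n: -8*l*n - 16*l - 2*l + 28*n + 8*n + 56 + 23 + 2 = -18*l + n*(36 - 8*l) + 81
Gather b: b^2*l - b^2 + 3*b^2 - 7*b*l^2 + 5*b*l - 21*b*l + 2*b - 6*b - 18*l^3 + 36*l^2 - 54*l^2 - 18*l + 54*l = b^2*(l + 2) + b*(-7*l^2 - 16*l - 4) - 18*l^3 - 18*l^2 + 36*l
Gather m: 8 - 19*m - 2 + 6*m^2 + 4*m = 6*m^2 - 15*m + 6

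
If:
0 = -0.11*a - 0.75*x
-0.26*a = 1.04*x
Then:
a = 0.00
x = 0.00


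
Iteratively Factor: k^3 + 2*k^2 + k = (k + 1)*(k^2 + k) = k*(k + 1)*(k + 1)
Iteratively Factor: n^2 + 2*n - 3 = (n - 1)*(n + 3)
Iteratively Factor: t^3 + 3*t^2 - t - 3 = (t + 1)*(t^2 + 2*t - 3) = (t + 1)*(t + 3)*(t - 1)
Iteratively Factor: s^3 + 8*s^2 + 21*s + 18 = (s + 3)*(s^2 + 5*s + 6) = (s + 3)^2*(s + 2)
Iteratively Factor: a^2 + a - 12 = (a + 4)*(a - 3)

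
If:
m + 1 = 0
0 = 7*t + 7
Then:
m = -1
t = -1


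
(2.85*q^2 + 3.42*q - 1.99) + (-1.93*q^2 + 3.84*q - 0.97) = 0.92*q^2 + 7.26*q - 2.96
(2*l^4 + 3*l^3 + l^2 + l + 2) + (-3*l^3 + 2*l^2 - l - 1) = 2*l^4 + 3*l^2 + 1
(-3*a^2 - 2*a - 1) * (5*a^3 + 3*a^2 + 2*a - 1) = -15*a^5 - 19*a^4 - 17*a^3 - 4*a^2 + 1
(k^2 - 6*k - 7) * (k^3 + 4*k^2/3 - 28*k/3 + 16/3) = k^5 - 14*k^4/3 - 73*k^3/3 + 52*k^2 + 100*k/3 - 112/3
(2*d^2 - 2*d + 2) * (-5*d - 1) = -10*d^3 + 8*d^2 - 8*d - 2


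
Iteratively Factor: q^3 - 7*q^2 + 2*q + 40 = (q - 4)*(q^2 - 3*q - 10) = (q - 4)*(q + 2)*(q - 5)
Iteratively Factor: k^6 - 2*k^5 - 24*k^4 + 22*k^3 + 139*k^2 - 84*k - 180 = (k - 2)*(k^5 - 24*k^3 - 26*k^2 + 87*k + 90) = (k - 2)*(k + 1)*(k^4 - k^3 - 23*k^2 - 3*k + 90) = (k - 5)*(k - 2)*(k + 1)*(k^3 + 4*k^2 - 3*k - 18) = (k - 5)*(k - 2)*(k + 1)*(k + 3)*(k^2 + k - 6) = (k - 5)*(k - 2)^2*(k + 1)*(k + 3)*(k + 3)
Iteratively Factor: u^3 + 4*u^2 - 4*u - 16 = (u + 2)*(u^2 + 2*u - 8) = (u + 2)*(u + 4)*(u - 2)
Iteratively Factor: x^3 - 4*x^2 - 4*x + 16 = (x - 4)*(x^2 - 4) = (x - 4)*(x - 2)*(x + 2)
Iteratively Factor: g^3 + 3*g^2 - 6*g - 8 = (g - 2)*(g^2 + 5*g + 4) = (g - 2)*(g + 1)*(g + 4)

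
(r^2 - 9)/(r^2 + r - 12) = (r + 3)/(r + 4)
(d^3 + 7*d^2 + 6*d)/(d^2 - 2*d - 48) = d*(d + 1)/(d - 8)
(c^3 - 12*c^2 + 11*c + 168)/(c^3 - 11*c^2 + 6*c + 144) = (c - 7)/(c - 6)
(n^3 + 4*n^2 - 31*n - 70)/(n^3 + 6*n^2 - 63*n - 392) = (n^2 - 3*n - 10)/(n^2 - n - 56)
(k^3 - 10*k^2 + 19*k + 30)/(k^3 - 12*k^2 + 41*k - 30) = (k + 1)/(k - 1)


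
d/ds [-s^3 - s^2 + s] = -3*s^2 - 2*s + 1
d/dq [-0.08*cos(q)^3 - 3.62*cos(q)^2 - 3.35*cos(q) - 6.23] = (0.24*cos(q)^2 + 7.24*cos(q) + 3.35)*sin(q)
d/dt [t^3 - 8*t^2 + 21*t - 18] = 3*t^2 - 16*t + 21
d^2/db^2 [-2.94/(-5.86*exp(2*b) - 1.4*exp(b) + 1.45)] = (2.94*(11.72*exp(b) + 1.4)*(23.44*exp(b) + 2.8)*exp(b) - (68.9136*exp(b) + 4.116)*(5.86*exp(2*b) + 1.4*exp(b) - 1.45))*exp(b)/(5.86*exp(2*b) + 1.4*exp(b) - 1.45)^3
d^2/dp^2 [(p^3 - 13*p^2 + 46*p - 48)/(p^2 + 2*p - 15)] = 182/(p^3 + 15*p^2 + 75*p + 125)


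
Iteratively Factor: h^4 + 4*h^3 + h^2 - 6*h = (h - 1)*(h^3 + 5*h^2 + 6*h) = (h - 1)*(h + 3)*(h^2 + 2*h) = h*(h - 1)*(h + 3)*(h + 2)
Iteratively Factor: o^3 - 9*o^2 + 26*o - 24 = (o - 4)*(o^2 - 5*o + 6) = (o - 4)*(o - 3)*(o - 2)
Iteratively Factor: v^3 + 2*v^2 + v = (v + 1)*(v^2 + v) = v*(v + 1)*(v + 1)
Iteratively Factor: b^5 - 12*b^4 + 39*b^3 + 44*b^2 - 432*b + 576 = (b - 3)*(b^4 - 9*b^3 + 12*b^2 + 80*b - 192) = (b - 3)*(b + 3)*(b^3 - 12*b^2 + 48*b - 64) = (b - 4)*(b - 3)*(b + 3)*(b^2 - 8*b + 16) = (b - 4)^2*(b - 3)*(b + 3)*(b - 4)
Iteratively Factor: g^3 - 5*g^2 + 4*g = (g - 1)*(g^2 - 4*g) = (g - 4)*(g - 1)*(g)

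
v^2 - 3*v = v*(v - 3)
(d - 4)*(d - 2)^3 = d^4 - 10*d^3 + 36*d^2 - 56*d + 32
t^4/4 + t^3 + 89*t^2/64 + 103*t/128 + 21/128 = (t/4 + 1/4)*(t + 1/2)*(t + 3/4)*(t + 7/4)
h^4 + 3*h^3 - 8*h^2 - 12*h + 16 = (h - 2)*(h - 1)*(h + 2)*(h + 4)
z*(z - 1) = z^2 - z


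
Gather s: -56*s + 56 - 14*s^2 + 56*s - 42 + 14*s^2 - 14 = 0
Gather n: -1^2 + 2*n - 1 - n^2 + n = -n^2 + 3*n - 2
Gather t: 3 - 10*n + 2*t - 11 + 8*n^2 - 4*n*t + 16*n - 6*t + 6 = 8*n^2 + 6*n + t*(-4*n - 4) - 2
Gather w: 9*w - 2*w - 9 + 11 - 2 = 7*w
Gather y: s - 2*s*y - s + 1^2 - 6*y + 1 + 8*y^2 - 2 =8*y^2 + y*(-2*s - 6)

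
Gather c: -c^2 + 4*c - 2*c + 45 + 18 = -c^2 + 2*c + 63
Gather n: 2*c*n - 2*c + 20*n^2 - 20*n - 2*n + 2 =-2*c + 20*n^2 + n*(2*c - 22) + 2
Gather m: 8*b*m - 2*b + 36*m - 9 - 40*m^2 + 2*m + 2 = -2*b - 40*m^2 + m*(8*b + 38) - 7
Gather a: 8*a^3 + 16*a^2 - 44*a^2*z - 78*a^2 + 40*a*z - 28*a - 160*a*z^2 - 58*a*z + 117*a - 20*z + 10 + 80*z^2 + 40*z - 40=8*a^3 + a^2*(-44*z - 62) + a*(-160*z^2 - 18*z + 89) + 80*z^2 + 20*z - 30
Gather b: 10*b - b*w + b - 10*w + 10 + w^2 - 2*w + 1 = b*(11 - w) + w^2 - 12*w + 11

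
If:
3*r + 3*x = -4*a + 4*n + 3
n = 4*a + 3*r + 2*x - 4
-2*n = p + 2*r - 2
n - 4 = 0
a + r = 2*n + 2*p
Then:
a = -58/17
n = 4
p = -98/17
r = -2/17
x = 11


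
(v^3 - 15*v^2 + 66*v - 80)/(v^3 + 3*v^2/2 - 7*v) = 2*(v^2 - 13*v + 40)/(v*(2*v + 7))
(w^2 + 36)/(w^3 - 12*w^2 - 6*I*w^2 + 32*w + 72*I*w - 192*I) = (w + 6*I)/(w^2 - 12*w + 32)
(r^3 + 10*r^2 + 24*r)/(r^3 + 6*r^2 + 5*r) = (r^2 + 10*r + 24)/(r^2 + 6*r + 5)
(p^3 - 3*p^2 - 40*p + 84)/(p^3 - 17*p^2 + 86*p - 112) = (p + 6)/(p - 8)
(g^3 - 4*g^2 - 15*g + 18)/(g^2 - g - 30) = (g^2 + 2*g - 3)/(g + 5)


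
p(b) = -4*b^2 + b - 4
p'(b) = 1 - 8*b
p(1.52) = -11.72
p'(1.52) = -11.16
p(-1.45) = -13.86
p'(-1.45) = 12.60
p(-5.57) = -133.67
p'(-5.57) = 45.56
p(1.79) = -15.03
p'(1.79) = -13.32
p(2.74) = -31.29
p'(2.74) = -20.92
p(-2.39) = -29.24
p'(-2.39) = 20.12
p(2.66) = -29.64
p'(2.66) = -20.28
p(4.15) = -68.74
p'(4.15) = -32.20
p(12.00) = -568.00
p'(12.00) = -95.00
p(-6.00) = -154.00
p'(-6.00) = 49.00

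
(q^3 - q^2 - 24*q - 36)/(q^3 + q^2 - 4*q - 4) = (q^2 - 3*q - 18)/(q^2 - q - 2)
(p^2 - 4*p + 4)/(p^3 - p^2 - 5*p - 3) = (-p^2 + 4*p - 4)/(-p^3 + p^2 + 5*p + 3)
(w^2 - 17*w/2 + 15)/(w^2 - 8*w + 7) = (w^2 - 17*w/2 + 15)/(w^2 - 8*w + 7)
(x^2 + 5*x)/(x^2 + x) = (x + 5)/(x + 1)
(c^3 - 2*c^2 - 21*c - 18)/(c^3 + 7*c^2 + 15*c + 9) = (c - 6)/(c + 3)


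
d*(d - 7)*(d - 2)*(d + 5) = d^4 - 4*d^3 - 31*d^2 + 70*d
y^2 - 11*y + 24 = (y - 8)*(y - 3)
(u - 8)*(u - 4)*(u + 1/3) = u^3 - 35*u^2/3 + 28*u + 32/3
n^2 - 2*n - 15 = (n - 5)*(n + 3)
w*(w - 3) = w^2 - 3*w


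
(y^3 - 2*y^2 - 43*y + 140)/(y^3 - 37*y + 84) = (y - 5)/(y - 3)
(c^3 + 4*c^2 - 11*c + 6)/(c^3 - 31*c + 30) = (c - 1)/(c - 5)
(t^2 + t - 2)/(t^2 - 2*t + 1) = (t + 2)/(t - 1)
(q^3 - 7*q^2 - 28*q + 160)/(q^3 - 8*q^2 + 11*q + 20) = (q^2 - 3*q - 40)/(q^2 - 4*q - 5)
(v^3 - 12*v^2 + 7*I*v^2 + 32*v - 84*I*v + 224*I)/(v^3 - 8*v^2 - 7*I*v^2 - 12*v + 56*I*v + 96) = (v^2 + v*(-4 + 7*I) - 28*I)/(v^2 - 7*I*v - 12)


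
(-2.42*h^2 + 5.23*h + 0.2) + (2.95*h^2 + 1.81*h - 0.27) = 0.53*h^2 + 7.04*h - 0.07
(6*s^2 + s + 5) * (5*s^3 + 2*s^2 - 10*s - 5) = 30*s^5 + 17*s^4 - 33*s^3 - 30*s^2 - 55*s - 25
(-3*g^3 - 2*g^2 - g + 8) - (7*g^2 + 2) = -3*g^3 - 9*g^2 - g + 6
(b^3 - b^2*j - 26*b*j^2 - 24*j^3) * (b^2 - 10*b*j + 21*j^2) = b^5 - 11*b^4*j + 5*b^3*j^2 + 215*b^2*j^3 - 306*b*j^4 - 504*j^5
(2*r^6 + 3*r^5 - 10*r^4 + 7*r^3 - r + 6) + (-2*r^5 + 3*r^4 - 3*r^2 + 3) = 2*r^6 + r^5 - 7*r^4 + 7*r^3 - 3*r^2 - r + 9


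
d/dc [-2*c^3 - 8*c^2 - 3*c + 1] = -6*c^2 - 16*c - 3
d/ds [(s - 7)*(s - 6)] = 2*s - 13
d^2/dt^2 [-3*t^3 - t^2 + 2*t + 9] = -18*t - 2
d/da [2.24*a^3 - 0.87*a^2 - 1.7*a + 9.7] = 6.72*a^2 - 1.74*a - 1.7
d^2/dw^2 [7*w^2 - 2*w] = 14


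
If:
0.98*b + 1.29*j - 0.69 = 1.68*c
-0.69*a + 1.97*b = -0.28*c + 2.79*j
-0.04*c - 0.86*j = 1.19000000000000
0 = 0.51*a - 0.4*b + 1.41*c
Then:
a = 4.09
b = -0.21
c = -1.54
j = -1.31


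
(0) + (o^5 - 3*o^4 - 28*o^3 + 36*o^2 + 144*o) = o^5 - 3*o^4 - 28*o^3 + 36*o^2 + 144*o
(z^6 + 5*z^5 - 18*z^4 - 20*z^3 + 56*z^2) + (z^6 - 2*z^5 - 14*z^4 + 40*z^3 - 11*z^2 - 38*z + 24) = 2*z^6 + 3*z^5 - 32*z^4 + 20*z^3 + 45*z^2 - 38*z + 24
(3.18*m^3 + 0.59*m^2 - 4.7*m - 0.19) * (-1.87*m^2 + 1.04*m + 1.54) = -5.9466*m^5 + 2.2039*m^4 + 14.2998*m^3 - 3.6241*m^2 - 7.4356*m - 0.2926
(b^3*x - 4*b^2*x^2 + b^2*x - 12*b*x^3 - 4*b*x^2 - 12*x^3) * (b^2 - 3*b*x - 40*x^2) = b^5*x - 7*b^4*x^2 + b^4*x - 40*b^3*x^3 - 7*b^3*x^2 + 196*b^2*x^4 - 40*b^2*x^3 + 480*b*x^5 + 196*b*x^4 + 480*x^5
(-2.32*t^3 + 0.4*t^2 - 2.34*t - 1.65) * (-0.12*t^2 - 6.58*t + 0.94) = 0.2784*t^5 + 15.2176*t^4 - 4.532*t^3 + 15.9712*t^2 + 8.6574*t - 1.551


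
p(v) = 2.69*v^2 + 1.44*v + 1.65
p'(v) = 5.38*v + 1.44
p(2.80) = 26.77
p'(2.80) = 16.50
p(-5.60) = 77.94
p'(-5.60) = -28.69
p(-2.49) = 14.74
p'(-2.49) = -11.96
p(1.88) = 13.86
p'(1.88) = 11.55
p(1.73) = 12.19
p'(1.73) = 10.75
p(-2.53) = 15.23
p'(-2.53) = -12.17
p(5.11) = 79.25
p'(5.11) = 28.93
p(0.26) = 2.21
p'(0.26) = 2.84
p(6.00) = 107.13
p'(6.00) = 33.72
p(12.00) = 406.29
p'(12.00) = 66.00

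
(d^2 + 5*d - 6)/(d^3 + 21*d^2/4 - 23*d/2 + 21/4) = 4*(d + 6)/(4*d^2 + 25*d - 21)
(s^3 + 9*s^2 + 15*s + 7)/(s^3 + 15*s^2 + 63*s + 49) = (s + 1)/(s + 7)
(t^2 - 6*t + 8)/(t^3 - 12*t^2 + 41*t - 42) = (t - 4)/(t^2 - 10*t + 21)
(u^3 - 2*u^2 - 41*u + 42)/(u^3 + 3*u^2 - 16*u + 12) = (u - 7)/(u - 2)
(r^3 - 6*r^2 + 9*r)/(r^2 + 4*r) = (r^2 - 6*r + 9)/(r + 4)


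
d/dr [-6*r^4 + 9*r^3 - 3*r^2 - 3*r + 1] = -24*r^3 + 27*r^2 - 6*r - 3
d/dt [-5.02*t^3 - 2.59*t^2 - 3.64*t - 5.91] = -15.06*t^2 - 5.18*t - 3.64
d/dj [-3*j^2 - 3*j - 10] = -6*j - 3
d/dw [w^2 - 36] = 2*w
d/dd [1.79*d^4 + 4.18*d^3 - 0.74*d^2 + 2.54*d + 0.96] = 7.16*d^3 + 12.54*d^2 - 1.48*d + 2.54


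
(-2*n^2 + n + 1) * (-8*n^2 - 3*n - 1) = 16*n^4 - 2*n^3 - 9*n^2 - 4*n - 1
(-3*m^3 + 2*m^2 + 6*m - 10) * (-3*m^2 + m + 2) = 9*m^5 - 9*m^4 - 22*m^3 + 40*m^2 + 2*m - 20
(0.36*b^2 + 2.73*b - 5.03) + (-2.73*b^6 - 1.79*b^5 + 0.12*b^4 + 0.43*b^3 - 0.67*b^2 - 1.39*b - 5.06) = -2.73*b^6 - 1.79*b^5 + 0.12*b^4 + 0.43*b^3 - 0.31*b^2 + 1.34*b - 10.09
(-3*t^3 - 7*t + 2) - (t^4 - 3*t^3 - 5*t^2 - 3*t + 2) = -t^4 + 5*t^2 - 4*t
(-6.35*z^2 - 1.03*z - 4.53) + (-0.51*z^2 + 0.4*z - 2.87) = -6.86*z^2 - 0.63*z - 7.4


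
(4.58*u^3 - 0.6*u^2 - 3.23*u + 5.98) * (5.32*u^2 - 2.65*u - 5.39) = 24.3656*u^5 - 15.329*u^4 - 40.2798*u^3 + 43.6071*u^2 + 1.5627*u - 32.2322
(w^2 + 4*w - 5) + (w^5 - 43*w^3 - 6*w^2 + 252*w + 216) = w^5 - 43*w^3 - 5*w^2 + 256*w + 211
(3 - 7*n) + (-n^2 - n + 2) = -n^2 - 8*n + 5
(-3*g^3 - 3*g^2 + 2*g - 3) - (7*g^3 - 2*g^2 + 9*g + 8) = -10*g^3 - g^2 - 7*g - 11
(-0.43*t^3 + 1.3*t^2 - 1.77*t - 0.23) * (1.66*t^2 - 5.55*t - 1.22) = -0.7138*t^5 + 4.5445*t^4 - 9.6286*t^3 + 7.8557*t^2 + 3.4359*t + 0.2806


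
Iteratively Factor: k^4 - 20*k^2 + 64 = (k + 2)*(k^3 - 2*k^2 - 16*k + 32) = (k - 4)*(k + 2)*(k^2 + 2*k - 8) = (k - 4)*(k - 2)*(k + 2)*(k + 4)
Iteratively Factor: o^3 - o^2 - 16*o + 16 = (o - 1)*(o^2 - 16) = (o - 4)*(o - 1)*(o + 4)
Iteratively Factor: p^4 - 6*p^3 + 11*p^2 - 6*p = (p - 3)*(p^3 - 3*p^2 + 2*p) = (p - 3)*(p - 2)*(p^2 - p) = p*(p - 3)*(p - 2)*(p - 1)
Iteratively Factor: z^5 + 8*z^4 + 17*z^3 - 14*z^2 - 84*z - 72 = (z + 2)*(z^4 + 6*z^3 + 5*z^2 - 24*z - 36) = (z - 2)*(z + 2)*(z^3 + 8*z^2 + 21*z + 18) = (z - 2)*(z + 2)^2*(z^2 + 6*z + 9) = (z - 2)*(z + 2)^2*(z + 3)*(z + 3)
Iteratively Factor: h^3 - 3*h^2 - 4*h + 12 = (h + 2)*(h^2 - 5*h + 6) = (h - 3)*(h + 2)*(h - 2)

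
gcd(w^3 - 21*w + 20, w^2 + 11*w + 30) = w + 5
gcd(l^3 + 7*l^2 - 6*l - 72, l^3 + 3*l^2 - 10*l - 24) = l^2 + l - 12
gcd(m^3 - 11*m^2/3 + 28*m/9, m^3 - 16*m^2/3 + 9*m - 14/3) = m - 7/3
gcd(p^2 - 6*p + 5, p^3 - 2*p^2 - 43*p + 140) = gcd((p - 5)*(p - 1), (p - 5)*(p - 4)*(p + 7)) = p - 5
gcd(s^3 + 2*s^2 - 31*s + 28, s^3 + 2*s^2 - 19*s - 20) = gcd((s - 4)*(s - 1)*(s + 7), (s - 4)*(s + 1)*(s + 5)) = s - 4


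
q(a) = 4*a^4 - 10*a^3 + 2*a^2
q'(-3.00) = -714.00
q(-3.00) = 612.00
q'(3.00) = 174.00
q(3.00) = 72.00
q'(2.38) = 55.29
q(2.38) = 4.86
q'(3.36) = 281.68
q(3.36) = 153.07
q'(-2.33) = -374.58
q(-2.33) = 255.24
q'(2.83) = 133.70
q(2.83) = 45.94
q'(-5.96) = -4476.83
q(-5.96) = 7235.27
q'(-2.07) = -278.74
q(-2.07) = 170.71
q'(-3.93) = -1450.24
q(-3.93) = 1592.05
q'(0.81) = -7.94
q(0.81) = -2.28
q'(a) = 16*a^3 - 30*a^2 + 4*a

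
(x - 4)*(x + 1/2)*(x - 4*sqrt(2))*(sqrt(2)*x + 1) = sqrt(2)*x^4 - 7*x^3 - 7*sqrt(2)*x^3/2 - 6*sqrt(2)*x^2 + 49*x^2/2 + 14*x + 14*sqrt(2)*x + 8*sqrt(2)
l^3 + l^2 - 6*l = l*(l - 2)*(l + 3)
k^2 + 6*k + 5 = (k + 1)*(k + 5)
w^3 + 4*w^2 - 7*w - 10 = (w - 2)*(w + 1)*(w + 5)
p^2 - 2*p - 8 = (p - 4)*(p + 2)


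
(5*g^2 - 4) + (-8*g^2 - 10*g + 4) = -3*g^2 - 10*g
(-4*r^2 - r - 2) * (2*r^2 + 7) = -8*r^4 - 2*r^3 - 32*r^2 - 7*r - 14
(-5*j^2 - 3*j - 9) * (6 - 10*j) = 50*j^3 + 72*j - 54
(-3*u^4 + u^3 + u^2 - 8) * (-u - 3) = 3*u^5 + 8*u^4 - 4*u^3 - 3*u^2 + 8*u + 24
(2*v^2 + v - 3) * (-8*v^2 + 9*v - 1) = -16*v^4 + 10*v^3 + 31*v^2 - 28*v + 3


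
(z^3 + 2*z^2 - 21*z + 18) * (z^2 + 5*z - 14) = z^5 + 7*z^4 - 25*z^3 - 115*z^2 + 384*z - 252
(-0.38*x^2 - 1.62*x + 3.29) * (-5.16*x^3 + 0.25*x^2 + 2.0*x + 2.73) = 1.9608*x^5 + 8.2642*x^4 - 18.1414*x^3 - 3.4549*x^2 + 2.1574*x + 8.9817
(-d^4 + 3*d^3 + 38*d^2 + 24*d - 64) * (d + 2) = -d^5 + d^4 + 44*d^3 + 100*d^2 - 16*d - 128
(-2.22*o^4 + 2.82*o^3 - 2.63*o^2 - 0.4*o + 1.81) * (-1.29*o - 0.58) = 2.8638*o^5 - 2.3502*o^4 + 1.7571*o^3 + 2.0414*o^2 - 2.1029*o - 1.0498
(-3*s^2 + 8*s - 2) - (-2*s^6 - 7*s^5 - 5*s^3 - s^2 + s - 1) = 2*s^6 + 7*s^5 + 5*s^3 - 2*s^2 + 7*s - 1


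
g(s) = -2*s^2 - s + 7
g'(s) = -4*s - 1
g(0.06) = 6.93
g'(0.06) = -1.24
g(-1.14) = 5.54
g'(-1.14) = 3.56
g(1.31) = 2.26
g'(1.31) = -6.24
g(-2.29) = -1.20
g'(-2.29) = 8.16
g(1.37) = 1.88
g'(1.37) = -6.48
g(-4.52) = -29.34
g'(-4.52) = 17.08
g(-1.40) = 4.48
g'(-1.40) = 4.60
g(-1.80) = 2.32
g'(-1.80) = 6.20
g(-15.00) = -428.00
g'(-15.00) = 59.00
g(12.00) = -293.00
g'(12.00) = -49.00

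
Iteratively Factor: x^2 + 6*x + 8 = (x + 2)*(x + 4)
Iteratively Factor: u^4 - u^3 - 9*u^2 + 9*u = (u - 1)*(u^3 - 9*u) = (u - 1)*(u + 3)*(u^2 - 3*u) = u*(u - 1)*(u + 3)*(u - 3)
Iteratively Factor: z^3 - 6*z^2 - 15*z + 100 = (z + 4)*(z^2 - 10*z + 25) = (z - 5)*(z + 4)*(z - 5)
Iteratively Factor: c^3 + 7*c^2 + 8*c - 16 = (c - 1)*(c^2 + 8*c + 16) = (c - 1)*(c + 4)*(c + 4)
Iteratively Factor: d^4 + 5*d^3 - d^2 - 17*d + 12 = (d - 1)*(d^3 + 6*d^2 + 5*d - 12) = (d - 1)*(d + 4)*(d^2 + 2*d - 3) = (d - 1)^2*(d + 4)*(d + 3)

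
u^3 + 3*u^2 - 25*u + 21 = (u - 3)*(u - 1)*(u + 7)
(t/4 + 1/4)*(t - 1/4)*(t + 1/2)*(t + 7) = t^4/4 + 33*t^3/16 + 71*t^2/32 + 3*t/16 - 7/32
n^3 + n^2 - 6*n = n*(n - 2)*(n + 3)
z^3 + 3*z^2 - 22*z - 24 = (z - 4)*(z + 1)*(z + 6)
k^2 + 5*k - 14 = (k - 2)*(k + 7)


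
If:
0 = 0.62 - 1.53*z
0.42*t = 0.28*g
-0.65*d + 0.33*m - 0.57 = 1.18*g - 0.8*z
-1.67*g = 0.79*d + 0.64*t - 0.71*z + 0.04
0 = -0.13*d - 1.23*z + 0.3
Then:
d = -1.53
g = 0.69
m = 0.22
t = 0.46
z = 0.41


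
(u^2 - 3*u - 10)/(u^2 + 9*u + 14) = (u - 5)/(u + 7)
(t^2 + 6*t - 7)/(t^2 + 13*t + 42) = (t - 1)/(t + 6)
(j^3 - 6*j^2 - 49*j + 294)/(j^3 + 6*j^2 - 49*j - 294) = (j - 6)/(j + 6)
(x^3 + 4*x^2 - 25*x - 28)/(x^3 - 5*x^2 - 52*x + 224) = (x + 1)/(x - 8)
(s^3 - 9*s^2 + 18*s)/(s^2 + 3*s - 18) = s*(s - 6)/(s + 6)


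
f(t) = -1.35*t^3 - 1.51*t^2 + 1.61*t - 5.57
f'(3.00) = -43.90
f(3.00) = -50.78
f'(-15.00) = -864.34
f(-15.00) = 4186.78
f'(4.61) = -98.38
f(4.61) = -162.50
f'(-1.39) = -2.02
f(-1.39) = -7.10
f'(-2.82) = -22.08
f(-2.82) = 8.16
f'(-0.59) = 1.98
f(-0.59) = -6.77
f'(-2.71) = -19.95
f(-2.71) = 5.85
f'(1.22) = -8.10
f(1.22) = -8.30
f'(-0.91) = 1.00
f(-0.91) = -7.27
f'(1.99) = -20.44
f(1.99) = -18.98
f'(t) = -4.05*t^2 - 3.02*t + 1.61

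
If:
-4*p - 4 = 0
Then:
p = -1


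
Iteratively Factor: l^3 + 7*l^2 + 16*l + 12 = (l + 2)*(l^2 + 5*l + 6) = (l + 2)^2*(l + 3)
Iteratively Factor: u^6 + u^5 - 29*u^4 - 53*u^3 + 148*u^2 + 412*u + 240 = (u - 5)*(u^5 + 6*u^4 + u^3 - 48*u^2 - 92*u - 48) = (u - 5)*(u + 4)*(u^4 + 2*u^3 - 7*u^2 - 20*u - 12) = (u - 5)*(u + 2)*(u + 4)*(u^3 - 7*u - 6) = (u - 5)*(u + 1)*(u + 2)*(u + 4)*(u^2 - u - 6) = (u - 5)*(u - 3)*(u + 1)*(u + 2)*(u + 4)*(u + 2)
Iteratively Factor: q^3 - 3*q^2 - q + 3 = (q - 3)*(q^2 - 1) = (q - 3)*(q - 1)*(q + 1)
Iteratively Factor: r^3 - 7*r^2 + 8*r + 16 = (r + 1)*(r^2 - 8*r + 16) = (r - 4)*(r + 1)*(r - 4)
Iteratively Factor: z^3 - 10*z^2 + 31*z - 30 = (z - 5)*(z^2 - 5*z + 6) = (z - 5)*(z - 2)*(z - 3)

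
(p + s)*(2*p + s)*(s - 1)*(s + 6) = 2*p^2*s^2 + 10*p^2*s - 12*p^2 + 3*p*s^3 + 15*p*s^2 - 18*p*s + s^4 + 5*s^3 - 6*s^2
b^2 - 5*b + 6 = (b - 3)*(b - 2)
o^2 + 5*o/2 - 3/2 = (o - 1/2)*(o + 3)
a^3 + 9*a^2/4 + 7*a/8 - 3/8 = (a - 1/4)*(a + 1)*(a + 3/2)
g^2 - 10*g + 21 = (g - 7)*(g - 3)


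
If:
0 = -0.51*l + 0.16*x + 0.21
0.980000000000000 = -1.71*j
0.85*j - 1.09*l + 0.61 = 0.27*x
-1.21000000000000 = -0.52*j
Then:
No Solution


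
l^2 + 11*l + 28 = (l + 4)*(l + 7)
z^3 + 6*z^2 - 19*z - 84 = (z - 4)*(z + 3)*(z + 7)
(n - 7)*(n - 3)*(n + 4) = n^3 - 6*n^2 - 19*n + 84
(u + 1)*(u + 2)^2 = u^3 + 5*u^2 + 8*u + 4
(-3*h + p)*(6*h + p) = -18*h^2 + 3*h*p + p^2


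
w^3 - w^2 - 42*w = w*(w - 7)*(w + 6)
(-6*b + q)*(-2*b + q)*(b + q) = 12*b^3 + 4*b^2*q - 7*b*q^2 + q^3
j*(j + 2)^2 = j^3 + 4*j^2 + 4*j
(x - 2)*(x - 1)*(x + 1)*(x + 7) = x^4 + 5*x^3 - 15*x^2 - 5*x + 14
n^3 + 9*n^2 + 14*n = n*(n + 2)*(n + 7)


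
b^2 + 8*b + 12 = (b + 2)*(b + 6)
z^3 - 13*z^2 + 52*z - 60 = (z - 6)*(z - 5)*(z - 2)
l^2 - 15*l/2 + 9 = (l - 6)*(l - 3/2)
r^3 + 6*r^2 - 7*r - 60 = (r - 3)*(r + 4)*(r + 5)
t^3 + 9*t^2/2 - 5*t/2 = t*(t - 1/2)*(t + 5)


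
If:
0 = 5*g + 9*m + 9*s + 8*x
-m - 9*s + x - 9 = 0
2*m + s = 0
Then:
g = 81/85 - 29*x/17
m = 9/17 - x/17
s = 2*x/17 - 18/17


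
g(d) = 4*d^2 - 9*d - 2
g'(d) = 8*d - 9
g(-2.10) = 34.54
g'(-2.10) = -25.80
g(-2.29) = 39.59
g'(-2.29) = -27.32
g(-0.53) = 3.89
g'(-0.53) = -13.24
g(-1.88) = 29.06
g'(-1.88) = -24.04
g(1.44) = -6.67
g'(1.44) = 2.52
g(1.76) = -5.45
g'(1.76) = 5.08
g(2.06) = -3.57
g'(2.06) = 7.48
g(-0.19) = -0.15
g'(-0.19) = -10.52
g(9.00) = 241.00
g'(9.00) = 63.00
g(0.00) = -2.00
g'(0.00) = -9.00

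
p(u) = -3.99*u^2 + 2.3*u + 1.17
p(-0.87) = -3.85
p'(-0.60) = 7.09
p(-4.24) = -80.31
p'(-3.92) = 33.58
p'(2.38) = -16.69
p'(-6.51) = 54.25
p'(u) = 2.3 - 7.98*u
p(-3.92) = -69.16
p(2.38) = -15.96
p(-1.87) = -17.08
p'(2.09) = -14.38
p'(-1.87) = 17.22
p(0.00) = 1.17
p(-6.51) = -182.90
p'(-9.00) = 74.12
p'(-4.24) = 36.14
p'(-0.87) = 9.24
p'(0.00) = 2.30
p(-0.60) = -1.65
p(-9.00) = -342.72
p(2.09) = -11.45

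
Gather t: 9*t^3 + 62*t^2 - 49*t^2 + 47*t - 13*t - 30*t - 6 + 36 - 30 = 9*t^3 + 13*t^2 + 4*t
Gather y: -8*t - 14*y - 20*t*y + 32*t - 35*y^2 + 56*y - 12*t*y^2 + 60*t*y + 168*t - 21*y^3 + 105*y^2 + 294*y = 192*t - 21*y^3 + y^2*(70 - 12*t) + y*(40*t + 336)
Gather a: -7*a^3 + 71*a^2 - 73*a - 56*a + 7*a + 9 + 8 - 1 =-7*a^3 + 71*a^2 - 122*a + 16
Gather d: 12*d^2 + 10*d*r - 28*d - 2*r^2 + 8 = 12*d^2 + d*(10*r - 28) - 2*r^2 + 8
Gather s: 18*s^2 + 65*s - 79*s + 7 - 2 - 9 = 18*s^2 - 14*s - 4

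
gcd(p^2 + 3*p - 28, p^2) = 1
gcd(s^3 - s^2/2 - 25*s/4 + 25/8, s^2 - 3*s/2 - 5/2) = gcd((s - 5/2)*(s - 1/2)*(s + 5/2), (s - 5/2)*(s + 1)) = s - 5/2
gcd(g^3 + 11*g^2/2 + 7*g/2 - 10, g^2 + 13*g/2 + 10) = g^2 + 13*g/2 + 10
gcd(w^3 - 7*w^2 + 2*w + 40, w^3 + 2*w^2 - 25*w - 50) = w^2 - 3*w - 10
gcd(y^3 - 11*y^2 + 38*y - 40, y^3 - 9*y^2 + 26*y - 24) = y^2 - 6*y + 8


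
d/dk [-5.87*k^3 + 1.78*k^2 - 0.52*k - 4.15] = -17.61*k^2 + 3.56*k - 0.52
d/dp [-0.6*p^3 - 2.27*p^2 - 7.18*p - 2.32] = -1.8*p^2 - 4.54*p - 7.18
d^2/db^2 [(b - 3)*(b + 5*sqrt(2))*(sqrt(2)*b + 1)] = 6*sqrt(2)*b - 6*sqrt(2) + 22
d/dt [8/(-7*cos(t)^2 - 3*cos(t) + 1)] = -8*(14*cos(t) + 3)*sin(t)/(7*cos(t)^2 + 3*cos(t) - 1)^2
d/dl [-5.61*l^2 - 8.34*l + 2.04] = -11.22*l - 8.34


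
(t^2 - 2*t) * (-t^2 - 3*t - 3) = -t^4 - t^3 + 3*t^2 + 6*t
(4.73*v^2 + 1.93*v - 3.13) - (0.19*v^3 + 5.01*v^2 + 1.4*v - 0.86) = -0.19*v^3 - 0.279999999999999*v^2 + 0.53*v - 2.27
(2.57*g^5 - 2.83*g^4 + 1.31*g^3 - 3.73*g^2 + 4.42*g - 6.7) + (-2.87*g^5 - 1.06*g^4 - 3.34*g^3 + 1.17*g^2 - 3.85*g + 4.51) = -0.3*g^5 - 3.89*g^4 - 2.03*g^3 - 2.56*g^2 + 0.57*g - 2.19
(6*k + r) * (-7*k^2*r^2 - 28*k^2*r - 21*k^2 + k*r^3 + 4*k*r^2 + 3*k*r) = -42*k^3*r^2 - 168*k^3*r - 126*k^3 - k^2*r^3 - 4*k^2*r^2 - 3*k^2*r + k*r^4 + 4*k*r^3 + 3*k*r^2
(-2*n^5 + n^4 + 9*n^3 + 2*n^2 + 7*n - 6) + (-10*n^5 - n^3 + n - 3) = -12*n^5 + n^4 + 8*n^3 + 2*n^2 + 8*n - 9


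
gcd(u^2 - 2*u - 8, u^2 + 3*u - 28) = u - 4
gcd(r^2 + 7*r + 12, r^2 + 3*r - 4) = r + 4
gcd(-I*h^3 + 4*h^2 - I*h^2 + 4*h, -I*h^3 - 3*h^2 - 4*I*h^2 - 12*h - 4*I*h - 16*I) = 1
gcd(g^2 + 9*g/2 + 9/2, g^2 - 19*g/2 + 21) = 1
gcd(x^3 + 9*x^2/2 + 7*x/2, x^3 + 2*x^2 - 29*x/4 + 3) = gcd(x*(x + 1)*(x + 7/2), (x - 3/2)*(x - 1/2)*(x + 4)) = 1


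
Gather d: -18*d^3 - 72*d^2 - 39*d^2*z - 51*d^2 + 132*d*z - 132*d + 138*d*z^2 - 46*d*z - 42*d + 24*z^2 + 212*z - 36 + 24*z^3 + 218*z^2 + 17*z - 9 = -18*d^3 + d^2*(-39*z - 123) + d*(138*z^2 + 86*z - 174) + 24*z^3 + 242*z^2 + 229*z - 45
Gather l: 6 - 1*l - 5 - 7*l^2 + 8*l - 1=-7*l^2 + 7*l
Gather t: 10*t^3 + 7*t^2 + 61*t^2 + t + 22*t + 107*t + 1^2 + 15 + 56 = 10*t^3 + 68*t^2 + 130*t + 72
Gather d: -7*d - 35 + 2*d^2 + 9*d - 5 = 2*d^2 + 2*d - 40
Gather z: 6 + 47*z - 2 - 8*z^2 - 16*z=-8*z^2 + 31*z + 4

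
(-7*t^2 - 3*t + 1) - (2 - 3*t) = -7*t^2 - 1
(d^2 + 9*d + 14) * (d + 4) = d^3 + 13*d^2 + 50*d + 56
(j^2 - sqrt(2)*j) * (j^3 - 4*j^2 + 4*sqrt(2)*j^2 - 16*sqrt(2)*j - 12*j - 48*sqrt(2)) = j^5 - 4*j^4 + 3*sqrt(2)*j^4 - 20*j^3 - 12*sqrt(2)*j^3 - 36*sqrt(2)*j^2 + 32*j^2 + 96*j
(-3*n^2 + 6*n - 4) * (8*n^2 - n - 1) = -24*n^4 + 51*n^3 - 35*n^2 - 2*n + 4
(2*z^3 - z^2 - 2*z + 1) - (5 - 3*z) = 2*z^3 - z^2 + z - 4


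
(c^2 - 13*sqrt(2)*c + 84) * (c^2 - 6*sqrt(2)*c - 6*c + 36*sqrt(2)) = c^4 - 19*sqrt(2)*c^3 - 6*c^3 + 114*sqrt(2)*c^2 + 240*c^2 - 1440*c - 504*sqrt(2)*c + 3024*sqrt(2)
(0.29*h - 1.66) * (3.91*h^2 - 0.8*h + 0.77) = 1.1339*h^3 - 6.7226*h^2 + 1.5513*h - 1.2782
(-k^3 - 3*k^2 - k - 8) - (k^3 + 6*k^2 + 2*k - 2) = -2*k^3 - 9*k^2 - 3*k - 6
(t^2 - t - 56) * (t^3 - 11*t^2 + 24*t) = t^5 - 12*t^4 - 21*t^3 + 592*t^2 - 1344*t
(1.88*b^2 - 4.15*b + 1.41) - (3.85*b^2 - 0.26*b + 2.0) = -1.97*b^2 - 3.89*b - 0.59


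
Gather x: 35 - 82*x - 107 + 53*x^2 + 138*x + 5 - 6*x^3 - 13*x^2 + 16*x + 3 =-6*x^3 + 40*x^2 + 72*x - 64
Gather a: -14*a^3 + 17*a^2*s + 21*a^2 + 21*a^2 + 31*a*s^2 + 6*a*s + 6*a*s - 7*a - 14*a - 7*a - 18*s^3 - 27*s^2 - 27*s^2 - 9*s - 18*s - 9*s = -14*a^3 + a^2*(17*s + 42) + a*(31*s^2 + 12*s - 28) - 18*s^3 - 54*s^2 - 36*s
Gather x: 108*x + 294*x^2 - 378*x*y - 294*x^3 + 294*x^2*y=-294*x^3 + x^2*(294*y + 294) + x*(108 - 378*y)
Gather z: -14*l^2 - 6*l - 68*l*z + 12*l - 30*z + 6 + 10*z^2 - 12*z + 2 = -14*l^2 + 6*l + 10*z^2 + z*(-68*l - 42) + 8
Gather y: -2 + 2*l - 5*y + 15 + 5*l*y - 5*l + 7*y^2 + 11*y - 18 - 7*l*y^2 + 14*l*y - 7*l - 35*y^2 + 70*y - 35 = -10*l + y^2*(-7*l - 28) + y*(19*l + 76) - 40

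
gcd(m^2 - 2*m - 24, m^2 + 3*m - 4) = m + 4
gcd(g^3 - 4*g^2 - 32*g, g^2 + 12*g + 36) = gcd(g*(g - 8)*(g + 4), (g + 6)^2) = 1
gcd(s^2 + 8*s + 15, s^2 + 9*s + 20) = s + 5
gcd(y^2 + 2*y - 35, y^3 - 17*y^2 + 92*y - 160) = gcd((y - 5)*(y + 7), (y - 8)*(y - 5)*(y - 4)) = y - 5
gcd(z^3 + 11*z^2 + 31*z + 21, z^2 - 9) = z + 3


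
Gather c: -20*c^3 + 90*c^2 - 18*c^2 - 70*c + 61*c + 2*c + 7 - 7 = -20*c^3 + 72*c^2 - 7*c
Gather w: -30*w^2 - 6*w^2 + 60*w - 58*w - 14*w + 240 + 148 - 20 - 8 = -36*w^2 - 12*w + 360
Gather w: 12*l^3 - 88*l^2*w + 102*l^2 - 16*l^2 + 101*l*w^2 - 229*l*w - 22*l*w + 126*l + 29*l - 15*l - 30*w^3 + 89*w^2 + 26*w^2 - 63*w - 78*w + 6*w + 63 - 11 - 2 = 12*l^3 + 86*l^2 + 140*l - 30*w^3 + w^2*(101*l + 115) + w*(-88*l^2 - 251*l - 135) + 50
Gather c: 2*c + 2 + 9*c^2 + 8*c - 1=9*c^2 + 10*c + 1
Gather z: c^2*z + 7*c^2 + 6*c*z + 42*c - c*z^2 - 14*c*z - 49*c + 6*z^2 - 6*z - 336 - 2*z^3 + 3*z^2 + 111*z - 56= 7*c^2 - 7*c - 2*z^3 + z^2*(9 - c) + z*(c^2 - 8*c + 105) - 392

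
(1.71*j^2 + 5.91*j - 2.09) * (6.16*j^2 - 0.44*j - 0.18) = 10.5336*j^4 + 35.6532*j^3 - 15.7826*j^2 - 0.1442*j + 0.3762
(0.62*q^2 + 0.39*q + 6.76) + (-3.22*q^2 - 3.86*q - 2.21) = -2.6*q^2 - 3.47*q + 4.55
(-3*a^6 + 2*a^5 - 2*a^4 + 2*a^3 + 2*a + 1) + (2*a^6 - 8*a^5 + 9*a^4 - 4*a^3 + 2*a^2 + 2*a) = -a^6 - 6*a^5 + 7*a^4 - 2*a^3 + 2*a^2 + 4*a + 1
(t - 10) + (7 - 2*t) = -t - 3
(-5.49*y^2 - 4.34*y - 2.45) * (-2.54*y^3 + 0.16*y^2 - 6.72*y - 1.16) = 13.9446*y^5 + 10.1452*y^4 + 42.4214*y^3 + 35.1412*y^2 + 21.4984*y + 2.842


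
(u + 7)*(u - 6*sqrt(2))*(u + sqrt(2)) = u^3 - 5*sqrt(2)*u^2 + 7*u^2 - 35*sqrt(2)*u - 12*u - 84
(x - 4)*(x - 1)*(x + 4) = x^3 - x^2 - 16*x + 16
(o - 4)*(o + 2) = o^2 - 2*o - 8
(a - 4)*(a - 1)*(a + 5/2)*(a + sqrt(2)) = a^4 - 5*a^3/2 + sqrt(2)*a^3 - 17*a^2/2 - 5*sqrt(2)*a^2/2 - 17*sqrt(2)*a/2 + 10*a + 10*sqrt(2)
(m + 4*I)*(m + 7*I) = m^2 + 11*I*m - 28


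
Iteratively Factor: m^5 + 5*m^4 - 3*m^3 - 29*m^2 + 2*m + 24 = (m + 3)*(m^4 + 2*m^3 - 9*m^2 - 2*m + 8) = (m + 3)*(m + 4)*(m^3 - 2*m^2 - m + 2) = (m - 1)*(m + 3)*(m + 4)*(m^2 - m - 2) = (m - 2)*(m - 1)*(m + 3)*(m + 4)*(m + 1)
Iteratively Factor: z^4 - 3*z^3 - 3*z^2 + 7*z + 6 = (z - 3)*(z^3 - 3*z - 2) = (z - 3)*(z - 2)*(z^2 + 2*z + 1) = (z - 3)*(z - 2)*(z + 1)*(z + 1)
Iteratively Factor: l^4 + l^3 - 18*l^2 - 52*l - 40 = (l + 2)*(l^3 - l^2 - 16*l - 20) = (l + 2)^2*(l^2 - 3*l - 10) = (l - 5)*(l + 2)^2*(l + 2)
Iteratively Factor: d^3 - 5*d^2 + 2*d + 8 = (d - 2)*(d^2 - 3*d - 4) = (d - 2)*(d + 1)*(d - 4)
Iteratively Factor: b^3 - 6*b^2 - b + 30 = (b - 5)*(b^2 - b - 6) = (b - 5)*(b + 2)*(b - 3)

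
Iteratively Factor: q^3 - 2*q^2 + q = (q - 1)*(q^2 - q) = (q - 1)^2*(q)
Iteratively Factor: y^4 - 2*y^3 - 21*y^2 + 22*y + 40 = (y - 2)*(y^3 - 21*y - 20) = (y - 2)*(y + 1)*(y^2 - y - 20) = (y - 2)*(y + 1)*(y + 4)*(y - 5)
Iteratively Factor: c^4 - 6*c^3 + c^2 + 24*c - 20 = (c + 2)*(c^3 - 8*c^2 + 17*c - 10) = (c - 1)*(c + 2)*(c^2 - 7*c + 10) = (c - 5)*(c - 1)*(c + 2)*(c - 2)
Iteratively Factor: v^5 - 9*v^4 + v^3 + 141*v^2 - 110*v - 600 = (v - 5)*(v^4 - 4*v^3 - 19*v^2 + 46*v + 120) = (v - 5)*(v + 2)*(v^3 - 6*v^2 - 7*v + 60) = (v - 5)*(v - 4)*(v + 2)*(v^2 - 2*v - 15) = (v - 5)^2*(v - 4)*(v + 2)*(v + 3)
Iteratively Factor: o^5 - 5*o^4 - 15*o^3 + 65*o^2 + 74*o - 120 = (o + 3)*(o^4 - 8*o^3 + 9*o^2 + 38*o - 40) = (o - 4)*(o + 3)*(o^3 - 4*o^2 - 7*o + 10) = (o - 4)*(o - 1)*(o + 3)*(o^2 - 3*o - 10) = (o - 4)*(o - 1)*(o + 2)*(o + 3)*(o - 5)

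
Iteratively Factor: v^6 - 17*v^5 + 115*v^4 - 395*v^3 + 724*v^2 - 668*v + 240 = (v - 5)*(v^5 - 12*v^4 + 55*v^3 - 120*v^2 + 124*v - 48) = (v - 5)*(v - 4)*(v^4 - 8*v^3 + 23*v^2 - 28*v + 12) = (v - 5)*(v - 4)*(v - 2)*(v^3 - 6*v^2 + 11*v - 6) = (v - 5)*(v - 4)*(v - 2)^2*(v^2 - 4*v + 3) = (v - 5)*(v - 4)*(v - 3)*(v - 2)^2*(v - 1)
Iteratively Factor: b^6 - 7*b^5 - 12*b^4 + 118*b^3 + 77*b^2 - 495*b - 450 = (b - 5)*(b^5 - 2*b^4 - 22*b^3 + 8*b^2 + 117*b + 90) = (b - 5)*(b + 3)*(b^4 - 5*b^3 - 7*b^2 + 29*b + 30) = (b - 5)*(b + 2)*(b + 3)*(b^3 - 7*b^2 + 7*b + 15) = (b - 5)*(b + 1)*(b + 2)*(b + 3)*(b^2 - 8*b + 15) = (b - 5)*(b - 3)*(b + 1)*(b + 2)*(b + 3)*(b - 5)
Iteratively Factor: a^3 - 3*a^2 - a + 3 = (a + 1)*(a^2 - 4*a + 3) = (a - 3)*(a + 1)*(a - 1)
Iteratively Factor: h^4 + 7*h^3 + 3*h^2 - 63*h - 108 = (h + 3)*(h^3 + 4*h^2 - 9*h - 36) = (h + 3)*(h + 4)*(h^2 - 9) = (h + 3)^2*(h + 4)*(h - 3)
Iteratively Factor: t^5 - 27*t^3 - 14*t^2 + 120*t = (t - 5)*(t^4 + 5*t^3 - 2*t^2 - 24*t) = (t - 5)*(t + 3)*(t^3 + 2*t^2 - 8*t) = t*(t - 5)*(t + 3)*(t^2 + 2*t - 8) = t*(t - 5)*(t + 3)*(t + 4)*(t - 2)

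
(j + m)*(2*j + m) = 2*j^2 + 3*j*m + m^2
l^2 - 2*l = l*(l - 2)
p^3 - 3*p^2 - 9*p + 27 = (p - 3)^2*(p + 3)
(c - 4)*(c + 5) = c^2 + c - 20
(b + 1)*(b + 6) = b^2 + 7*b + 6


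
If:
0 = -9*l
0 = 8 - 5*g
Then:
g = 8/5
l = 0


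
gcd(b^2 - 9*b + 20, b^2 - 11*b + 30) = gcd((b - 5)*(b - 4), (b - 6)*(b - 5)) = b - 5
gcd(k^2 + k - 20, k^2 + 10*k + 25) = k + 5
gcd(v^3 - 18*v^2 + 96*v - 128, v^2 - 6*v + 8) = v - 2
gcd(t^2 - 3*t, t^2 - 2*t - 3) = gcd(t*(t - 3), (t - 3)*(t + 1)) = t - 3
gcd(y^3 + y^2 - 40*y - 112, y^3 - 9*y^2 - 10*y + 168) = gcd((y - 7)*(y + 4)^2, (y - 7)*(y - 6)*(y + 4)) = y^2 - 3*y - 28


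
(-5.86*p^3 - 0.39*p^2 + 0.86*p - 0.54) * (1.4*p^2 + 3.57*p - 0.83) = -8.204*p^5 - 21.4662*p^4 + 4.6755*p^3 + 2.6379*p^2 - 2.6416*p + 0.4482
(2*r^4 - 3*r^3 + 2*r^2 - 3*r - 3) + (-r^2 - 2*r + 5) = 2*r^4 - 3*r^3 + r^2 - 5*r + 2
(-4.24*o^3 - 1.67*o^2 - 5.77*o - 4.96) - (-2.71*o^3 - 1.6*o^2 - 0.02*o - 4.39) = -1.53*o^3 - 0.0699999999999998*o^2 - 5.75*o - 0.57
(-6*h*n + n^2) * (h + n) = -6*h^2*n - 5*h*n^2 + n^3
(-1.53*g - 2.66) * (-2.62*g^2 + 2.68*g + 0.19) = 4.0086*g^3 + 2.8688*g^2 - 7.4195*g - 0.5054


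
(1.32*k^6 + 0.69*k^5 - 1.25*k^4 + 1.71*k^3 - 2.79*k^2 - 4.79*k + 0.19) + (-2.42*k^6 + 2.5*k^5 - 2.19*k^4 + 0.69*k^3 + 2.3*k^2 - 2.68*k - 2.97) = -1.1*k^6 + 3.19*k^5 - 3.44*k^4 + 2.4*k^3 - 0.49*k^2 - 7.47*k - 2.78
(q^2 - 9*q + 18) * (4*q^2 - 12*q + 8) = 4*q^4 - 48*q^3 + 188*q^2 - 288*q + 144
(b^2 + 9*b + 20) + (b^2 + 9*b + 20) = 2*b^2 + 18*b + 40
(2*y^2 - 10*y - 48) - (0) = 2*y^2 - 10*y - 48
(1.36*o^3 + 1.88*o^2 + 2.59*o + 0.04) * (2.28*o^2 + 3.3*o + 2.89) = 3.1008*o^5 + 8.7744*o^4 + 16.0396*o^3 + 14.0714*o^2 + 7.6171*o + 0.1156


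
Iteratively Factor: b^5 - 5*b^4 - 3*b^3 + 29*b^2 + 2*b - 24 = (b - 4)*(b^4 - b^3 - 7*b^2 + b + 6) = (b - 4)*(b + 2)*(b^3 - 3*b^2 - b + 3) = (b - 4)*(b - 3)*(b + 2)*(b^2 - 1) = (b - 4)*(b - 3)*(b + 1)*(b + 2)*(b - 1)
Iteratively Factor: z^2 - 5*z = (z)*(z - 5)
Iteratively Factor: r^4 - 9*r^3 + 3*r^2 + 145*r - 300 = (r - 3)*(r^3 - 6*r^2 - 15*r + 100) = (r - 3)*(r + 4)*(r^2 - 10*r + 25) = (r - 5)*(r - 3)*(r + 4)*(r - 5)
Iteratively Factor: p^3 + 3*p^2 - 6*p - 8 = (p - 2)*(p^2 + 5*p + 4) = (p - 2)*(p + 4)*(p + 1)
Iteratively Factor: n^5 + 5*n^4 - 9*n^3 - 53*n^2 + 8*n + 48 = (n - 1)*(n^4 + 6*n^3 - 3*n^2 - 56*n - 48) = (n - 1)*(n + 4)*(n^3 + 2*n^2 - 11*n - 12) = (n - 1)*(n + 4)^2*(n^2 - 2*n - 3) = (n - 1)*(n + 1)*(n + 4)^2*(n - 3)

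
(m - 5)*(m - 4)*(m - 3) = m^3 - 12*m^2 + 47*m - 60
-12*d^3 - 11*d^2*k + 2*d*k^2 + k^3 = (-3*d + k)*(d + k)*(4*d + k)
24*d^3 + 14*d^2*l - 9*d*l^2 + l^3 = (-6*d + l)*(-4*d + l)*(d + l)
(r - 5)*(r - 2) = r^2 - 7*r + 10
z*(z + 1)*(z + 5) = z^3 + 6*z^2 + 5*z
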